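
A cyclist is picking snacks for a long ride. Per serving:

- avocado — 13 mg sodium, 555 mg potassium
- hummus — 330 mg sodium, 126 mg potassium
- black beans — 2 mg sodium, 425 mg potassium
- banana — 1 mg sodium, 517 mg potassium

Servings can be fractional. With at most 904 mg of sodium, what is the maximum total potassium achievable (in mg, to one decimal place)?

Potassium per mg sodium: banana 517, black beans 212.5, avocado 42.69, hummus 0.3818.
With no serving limits, spend the whole sodium allowance on banana: 904 mg / 1 mg × 517 mg = 467368.0 mg.

467368.0 mg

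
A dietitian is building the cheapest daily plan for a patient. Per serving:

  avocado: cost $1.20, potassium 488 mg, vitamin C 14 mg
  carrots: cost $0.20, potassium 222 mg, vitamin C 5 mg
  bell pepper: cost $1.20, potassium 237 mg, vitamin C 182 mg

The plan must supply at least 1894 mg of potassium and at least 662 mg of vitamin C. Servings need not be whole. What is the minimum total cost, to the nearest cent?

An LP optimum is at a vertex; with two nutrient constraints at most two foods are used. Check each candidate.
avocado only: max(1894/488, 662/14) = 47.29 servings → $56.74.
carrots only: max(1894/222, 662/5) = 132.4 servings → $26.48.
bell pepper only: max(1894/237, 662/182) = 7.992 servings → $9.59.
avocado + carrots: the both-tight solution has a negative serving — not a feasible corner.
avocado + bell pepper with both tight: 2.197 servings and 3.468 servings → $6.80.
carrots + bell pepper with both tight: 4.789 servings and 3.506 servings → $5.16.
The minimum over all feasible corners is $5.16.

$5.16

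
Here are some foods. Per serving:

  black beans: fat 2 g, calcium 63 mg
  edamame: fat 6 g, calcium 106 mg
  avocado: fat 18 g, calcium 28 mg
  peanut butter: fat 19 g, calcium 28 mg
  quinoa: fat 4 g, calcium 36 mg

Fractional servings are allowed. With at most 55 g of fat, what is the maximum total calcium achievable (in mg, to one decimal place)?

1732.5 mg

Calcium per g fat: black beans 31.5, edamame 17.67, quinoa 9, avocado 1.556, peanut butter 1.474.
With no serving limits, spend the whole fat allowance on black beans: 55 g / 2 g × 63 mg = 1732.5 mg.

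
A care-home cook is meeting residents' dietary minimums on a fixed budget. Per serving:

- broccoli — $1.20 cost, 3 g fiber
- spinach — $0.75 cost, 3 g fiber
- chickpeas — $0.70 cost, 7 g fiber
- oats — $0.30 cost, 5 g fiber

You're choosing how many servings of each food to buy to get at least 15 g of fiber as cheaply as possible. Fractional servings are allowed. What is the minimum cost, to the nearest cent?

Cost per g of fiber: oats $0.0600, chickpeas $0.1000, spinach $0.2500, broccoli $0.4000.
With no serving limits, use only oats: 15 g / 5 g = 3 servings × $0.30 = $0.90.

$0.90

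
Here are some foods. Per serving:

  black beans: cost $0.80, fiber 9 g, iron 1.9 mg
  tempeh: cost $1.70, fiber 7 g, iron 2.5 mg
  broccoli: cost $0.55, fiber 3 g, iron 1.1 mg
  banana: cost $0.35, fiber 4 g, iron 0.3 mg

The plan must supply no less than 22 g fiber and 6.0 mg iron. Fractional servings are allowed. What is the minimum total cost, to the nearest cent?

$2.53

black beans only: max(22/9, 6.0/1.9) = 3.158 servings → $2.53.
tempeh only: max(22/7, 6.0/2.5) = 3.143 servings → $5.34.
broccoli only: max(22/3, 6.0/1.1) = 7.333 servings → $4.03.
banana only: max(22/4, 6.0/0.3) = 20 servings → $7.00.
black beans + tempeh with both tight: 1.413 servings and 1.326 servings → $3.38.
black beans + broccoli with both tight: 1.476 servings and 2.905 servings → $2.78.
black beans + banana with both targets exact would need a negative amount; discard.
tempeh + broccoli with both targets exact would need a negative amount; discard.
tempeh + banana with both tight: 2.203 servings and 1.646 servings → $4.32.
broccoli + banana with both tight: 4.971 servings and 1.771 servings → $3.35.
Cheapest feasible corner: $2.53.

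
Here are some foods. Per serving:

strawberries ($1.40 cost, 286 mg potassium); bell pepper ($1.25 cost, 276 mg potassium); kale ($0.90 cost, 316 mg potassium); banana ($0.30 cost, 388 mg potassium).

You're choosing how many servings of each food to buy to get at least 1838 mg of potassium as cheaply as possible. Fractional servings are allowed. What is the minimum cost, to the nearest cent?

Cost per mg of potassium: banana $0.0008, kale $0.0028, bell pepper $0.0045, strawberries $0.0049.
With no serving limits, use only banana: 1838 mg / 388 mg = 4.737 servings × $0.30 = $1.42.

$1.42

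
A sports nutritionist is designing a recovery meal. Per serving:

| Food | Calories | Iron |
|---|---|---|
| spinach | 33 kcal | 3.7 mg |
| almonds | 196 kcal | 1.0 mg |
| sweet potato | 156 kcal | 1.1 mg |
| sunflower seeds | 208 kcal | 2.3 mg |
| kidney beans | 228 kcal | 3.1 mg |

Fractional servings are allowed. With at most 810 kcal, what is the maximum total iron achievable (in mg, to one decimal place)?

Iron per kcal: spinach 0.1121, kidney beans 0.0136, sunflower seeds 0.01106, sweet potato 0.007051, almonds 0.005102.
With no serving limits, spend the whole calories allowance on spinach: 810 kcal / 33 kcal × 3.7 mg = 90.8 mg.

90.8 mg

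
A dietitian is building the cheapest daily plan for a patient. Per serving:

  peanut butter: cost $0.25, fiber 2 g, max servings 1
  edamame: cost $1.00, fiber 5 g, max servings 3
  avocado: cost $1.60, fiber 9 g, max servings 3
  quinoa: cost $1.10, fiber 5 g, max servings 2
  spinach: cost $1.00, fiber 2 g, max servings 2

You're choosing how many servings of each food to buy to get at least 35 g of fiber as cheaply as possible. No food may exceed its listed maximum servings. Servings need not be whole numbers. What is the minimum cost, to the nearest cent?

$6.25

Cost per g of fiber: peanut butter $0.1250, avocado $0.1778, edamame $0.2000, quinoa $0.2200, spinach $0.5000.
Take 1 serving of peanut butter: +2.0 g fiber for $0.25 (total $0.25, still need 33.0 g).
Take 3 servings of avocado: +27.0 g fiber for $4.80 (total $5.05, still need 6.0 g).
Take 1.2 servings of edamame: +6.0 g fiber for $1.20 (total $6.25, still need 0.0 g).
Greedy by cheapest-per-g is optimal for a single linear constraint, so the minimum cost is $6.25.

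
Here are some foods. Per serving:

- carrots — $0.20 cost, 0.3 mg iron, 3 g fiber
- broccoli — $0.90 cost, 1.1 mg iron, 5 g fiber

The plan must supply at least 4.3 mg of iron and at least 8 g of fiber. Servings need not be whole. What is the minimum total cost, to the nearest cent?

$2.87

Check every corner: each single food scaled to meet both minima, and each pair solved so both constraints bind.
carrots only: max(4.3/0.3, 8/3) = 14.33 servings → $2.87.
broccoli only: max(4.3/1.1, 8/5) = 3.909 servings → $3.52.
carrots + broccoli: intersection lies outside the first quadrant.
The minimum over all feasible corners is $2.87.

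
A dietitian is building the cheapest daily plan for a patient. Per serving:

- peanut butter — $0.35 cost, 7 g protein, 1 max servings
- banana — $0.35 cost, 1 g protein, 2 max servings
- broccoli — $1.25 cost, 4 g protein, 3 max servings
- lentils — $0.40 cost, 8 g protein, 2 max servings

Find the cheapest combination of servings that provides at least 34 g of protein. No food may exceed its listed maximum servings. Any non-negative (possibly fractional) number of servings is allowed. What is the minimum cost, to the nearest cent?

Cost per g of protein: peanut butter $0.0500, lentils $0.0500, broccoli $0.3125, banana $0.3500.
Take 1 serving of peanut butter: +7.0 g protein for $0.35 (total $0.35, still need 27.0 g).
Take 2 servings of lentils: +16.0 g protein for $0.80 (total $1.15, still need 11.0 g).
Take 2.75 servings of broccoli: +11.0 g protein for $3.44 (total $4.59, still need 0.0 g).
Filling from the cheapest source first is optimal under one linear minimum: $4.59.

$4.59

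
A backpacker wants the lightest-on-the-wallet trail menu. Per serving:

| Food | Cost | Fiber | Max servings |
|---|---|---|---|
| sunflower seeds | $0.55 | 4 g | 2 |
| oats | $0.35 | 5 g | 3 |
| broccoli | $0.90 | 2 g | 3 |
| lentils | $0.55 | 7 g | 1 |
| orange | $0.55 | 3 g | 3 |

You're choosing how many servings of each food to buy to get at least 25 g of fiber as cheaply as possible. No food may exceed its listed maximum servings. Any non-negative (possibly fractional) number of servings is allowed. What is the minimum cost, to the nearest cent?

Cost per g of fiber: oats $0.0700, lentils $0.0786, sunflower seeds $0.1375, orange $0.1833, broccoli $0.4500.
Take 3 servings of oats: +15.0 g fiber for $1.05 (total $1.05, still need 10.0 g).
Take 1 serving of lentils: +7.0 g fiber for $0.55 (total $1.60, still need 3.0 g).
Take 0.75 servings of sunflower seeds: +3.0 g fiber for $0.41 (total $2.01, still need 0.0 g).
Greedy by cheapest-per-g is optimal for a single linear constraint, so the minimum cost is $2.01.

$2.01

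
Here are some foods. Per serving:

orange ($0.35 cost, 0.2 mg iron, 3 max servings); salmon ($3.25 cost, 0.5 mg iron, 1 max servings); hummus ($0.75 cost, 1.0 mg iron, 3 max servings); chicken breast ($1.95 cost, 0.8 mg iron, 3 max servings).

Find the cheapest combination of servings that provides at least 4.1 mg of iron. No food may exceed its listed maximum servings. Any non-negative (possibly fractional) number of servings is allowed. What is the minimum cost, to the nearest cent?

Cost per mg of iron: hummus $0.7500, orange $1.7500, chicken breast $2.4375, salmon $6.5000.
Take 3 servings of hummus: +3.0 mg iron for $2.25 (total $2.25, still need 1.1 mg).
Take 3 servings of orange: +0.6 mg iron for $1.05 (total $3.30, still need 0.5 mg).
Take 0.625 servings of chicken breast: +0.5 mg iron for $1.22 (total $4.52, still need 0.0 mg).
Filling from the cheapest source first is optimal under one linear minimum: $4.52.

$4.52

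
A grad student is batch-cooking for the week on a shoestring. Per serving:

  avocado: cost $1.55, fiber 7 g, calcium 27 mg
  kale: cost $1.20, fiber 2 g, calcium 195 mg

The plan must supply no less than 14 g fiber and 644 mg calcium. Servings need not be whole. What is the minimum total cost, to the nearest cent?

Two binding constraints pin down two serving amounts, so the optimal mix uses at most two foods. The candidates are each food alone (scaled to the tighter of fiber/calcium) and each pair with both constraints tight.
avocado only: max(14/7, 644/27) = 23.85 servings → $36.97.
kale only: max(14/2, 644/195) = 7 servings → $8.40.
avocado + kale with both tight: 1.1 servings and 3.15 servings → $5.49.
Cheapest feasible corner: $5.49.

$5.49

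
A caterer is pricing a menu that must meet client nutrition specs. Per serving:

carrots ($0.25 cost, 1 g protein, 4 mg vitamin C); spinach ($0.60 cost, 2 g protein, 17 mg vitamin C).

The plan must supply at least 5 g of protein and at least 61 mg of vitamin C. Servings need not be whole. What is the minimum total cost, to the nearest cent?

carrots only: max(5/1, 61/4) = 15.25 servings → $3.81.
spinach only: max(5/2, 61/17) = 3.588 servings → $2.15.
carrots + spinach: intersection lies outside the first quadrant.
So the least-cost plan costs $2.15.

$2.15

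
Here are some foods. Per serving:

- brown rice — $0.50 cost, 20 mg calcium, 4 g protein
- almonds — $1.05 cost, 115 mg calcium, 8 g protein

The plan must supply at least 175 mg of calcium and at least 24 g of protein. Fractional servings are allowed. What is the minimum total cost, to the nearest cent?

$3.04

The cheapest plan sits at a corner of the feasible region — with two constraints it uses at most two foods.
brown rice only: max(175/20, 24/4) = 8.75 servings → $4.38.
almonds only: max(175/115, 24/8) = 3 servings → $3.15.
brown rice + almonds with both tight: 4.533 servings and 0.7333 servings → $3.04.
The minimum over all feasible corners is $3.04.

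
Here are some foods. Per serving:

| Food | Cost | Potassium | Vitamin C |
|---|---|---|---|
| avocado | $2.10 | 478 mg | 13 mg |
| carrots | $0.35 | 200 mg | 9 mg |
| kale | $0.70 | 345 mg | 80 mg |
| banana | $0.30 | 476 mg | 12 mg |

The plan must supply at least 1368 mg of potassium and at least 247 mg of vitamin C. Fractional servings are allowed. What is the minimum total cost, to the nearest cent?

$2.30

Check every corner: each single food scaled to meet both minima, and each pair solved so both constraints bind.
avocado only: max(1368/478, 247/13) = 19 servings → $39.90.
carrots only: max(1368/200, 247/9) = 27.44 servings → $9.61.
kale only: max(1368/345, 247/80) = 3.965 servings → $2.78.
banana only: max(1368/476, 247/12) = 20.58 servings → $6.17.
avocado + carrots: the both-tight solution has a negative serving — not a feasible corner.
avocado + kale with both tight: 0.7177 servings and 2.971 servings → $3.59.
avocado + banana: intersection lies outside the first quadrant.
carrots + kale with both tight: 1.879 servings and 2.876 servings → $2.67.
carrots + banana: intersection lies outside the first quadrant.
kale + banana with both tight: 2.98 servings and 0.7138 servings → $2.30.
The minimum over all feasible corners is $2.30.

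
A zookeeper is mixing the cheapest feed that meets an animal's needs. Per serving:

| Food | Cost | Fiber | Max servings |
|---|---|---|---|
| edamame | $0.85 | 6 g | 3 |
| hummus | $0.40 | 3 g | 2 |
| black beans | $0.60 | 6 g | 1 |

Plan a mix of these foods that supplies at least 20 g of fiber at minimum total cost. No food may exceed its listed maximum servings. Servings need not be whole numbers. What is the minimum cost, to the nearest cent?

Cost per g of fiber: black beans $0.1000, hummus $0.1333, edamame $0.1417.
Take 1 serving of black beans: +6.0 g fiber for $0.60 (total $0.60, still need 14.0 g).
Take 2 servings of hummus: +6.0 g fiber for $0.80 (total $1.40, still need 8.0 g).
Take 1.333 servings of edamame: +8.0 g fiber for $1.13 (total $2.53, still need 0.0 g).
Greedy by cheapest-per-g is optimal for a single linear constraint, so the minimum cost is $2.53.

$2.53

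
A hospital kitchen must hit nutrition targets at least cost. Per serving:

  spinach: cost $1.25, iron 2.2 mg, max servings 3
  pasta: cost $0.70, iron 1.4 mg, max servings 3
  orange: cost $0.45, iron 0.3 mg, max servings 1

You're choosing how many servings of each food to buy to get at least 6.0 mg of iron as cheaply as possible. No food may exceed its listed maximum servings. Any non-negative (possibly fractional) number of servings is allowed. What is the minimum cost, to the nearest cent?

$3.12

Cost per mg of iron: pasta $0.5000, spinach $0.5682, orange $1.5000.
Take 3 servings of pasta: +4.2 mg iron for $2.10 (total $2.10, still need 1.8 mg).
Take 0.8182 servings of spinach: +1.8 mg iron for $1.02 (total $3.12, still need 0.0 mg).
Filling from the cheapest source first is optimal under one linear minimum: $3.12.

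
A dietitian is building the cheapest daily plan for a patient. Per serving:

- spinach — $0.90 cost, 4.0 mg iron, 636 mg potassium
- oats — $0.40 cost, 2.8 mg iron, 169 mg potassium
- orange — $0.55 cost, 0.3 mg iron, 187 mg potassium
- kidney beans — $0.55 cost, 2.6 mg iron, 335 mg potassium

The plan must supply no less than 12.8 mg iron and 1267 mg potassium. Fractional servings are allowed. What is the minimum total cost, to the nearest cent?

$2.24

With two linear requirements the optimum uses one or two foods; enumerate the corners.
spinach only: max(12.8/4.0, 1267/636) = 3.2 servings → $2.88.
oats only: max(12.8/2.8, 1267/169) = 7.497 servings → $3.00.
orange only: max(12.8/0.3, 1267/187) = 42.67 servings → $23.47.
kidney beans only: max(12.8/2.6, 1267/335) = 4.923 servings → $2.71.
spinach + oats with both tight: 1.253 servings and 2.781 servings → $2.24.
spinach + orange: intersection lies outside the first quadrant.
spinach + kidney beans: the both-tight solution has a negative serving — not a feasible corner.
oats + orange with both tight: 4.258 servings and 2.927 servings → $3.31.
oats + kidney beans with both tight: 1.993 servings and 2.777 servings → $2.32.
orange + kidney beans: the both-tight solution has a negative serving — not a feasible corner.
The minimum over all feasible corners is $2.24.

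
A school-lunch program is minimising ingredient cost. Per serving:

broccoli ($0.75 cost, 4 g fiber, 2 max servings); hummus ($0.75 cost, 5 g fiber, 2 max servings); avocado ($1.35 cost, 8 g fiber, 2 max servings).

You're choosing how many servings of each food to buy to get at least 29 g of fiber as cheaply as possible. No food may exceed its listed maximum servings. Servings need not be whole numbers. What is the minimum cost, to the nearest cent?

$4.76

Cost per g of fiber: hummus $0.1500, avocado $0.1688, broccoli $0.1875.
Take 2 servings of hummus: +10.0 g fiber for $1.50 (total $1.50, still need 19.0 g).
Take 2 servings of avocado: +16.0 g fiber for $2.70 (total $4.20, still need 3.0 g).
Take 0.75 servings of broccoli: +3.0 g fiber for $0.56 (total $4.76, still need 0.0 g).
Filling from the cheapest source first is optimal under one linear minimum: $4.76.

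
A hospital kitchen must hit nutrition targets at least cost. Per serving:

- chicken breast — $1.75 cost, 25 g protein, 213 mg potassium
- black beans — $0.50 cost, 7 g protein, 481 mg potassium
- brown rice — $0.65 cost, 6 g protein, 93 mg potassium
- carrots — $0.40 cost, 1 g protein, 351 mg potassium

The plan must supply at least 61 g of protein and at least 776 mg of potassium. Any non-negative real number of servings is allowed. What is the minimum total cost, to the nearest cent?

$4.28

With two linear requirements the optimum uses one or two foods; enumerate the corners.
chicken breast only: max(61/25, 776/213) = 3.643 servings → $6.38.
black beans only: max(61/7, 776/481) = 8.714 servings → $4.36.
brown rice only: max(61/6, 776/93) = 10.17 servings → $6.61.
carrots only: max(61/1, 776/351) = 61 servings → $24.40.
chicken breast + black beans with both tight: 2.27 servings and 0.6082 servings → $4.28.
chicken breast + brown rice with both tight: 0.9713 servings and 6.119 servings → $5.68.
chicken breast + carrots with both tight: 2.41 servings and 0.7483 servings → $4.52.
black beans + brown rice: intersection lies outside the first quadrant.
black beans + carrots: the both-tight solution has a negative serving — not a feasible corner.
brown rice + carrots: intersection lies outside the first quadrant.
The minimum over all feasible corners is $4.28.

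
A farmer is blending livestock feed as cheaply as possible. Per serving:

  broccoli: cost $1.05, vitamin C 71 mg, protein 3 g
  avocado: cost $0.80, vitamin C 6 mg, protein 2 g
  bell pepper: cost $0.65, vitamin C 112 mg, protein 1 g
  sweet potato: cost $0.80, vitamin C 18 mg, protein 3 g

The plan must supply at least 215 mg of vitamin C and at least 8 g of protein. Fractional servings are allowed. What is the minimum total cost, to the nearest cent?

$2.74

A basic optimal solution has at most two foods positive. Try each food alone and each pair with both targets met exactly.
broccoli only: max(215/71, 8/3) = 3.028 servings → $3.18.
avocado only: max(215/6, 8/2) = 35.83 servings → $28.67.
bell pepper only: max(215/112, 8/1) = 8 servings → $5.20.
sweet potato only: max(215/18, 8/3) = 11.94 servings → $9.56.
broccoli + avocado with both targets exact would need a negative amount; discard.
broccoli + bell pepper with both tight: 2.57 servings and 0.2906 servings → $2.89.
broccoli + sweet potato: intersection lies outside the first quadrant.
avocado + bell pepper with both tight: 3.124 servings and 1.752 servings → $3.64.
avocado + sweet potato: intersection lies outside the first quadrant.
bell pepper + sweet potato with both tight: 1.575 servings and 2.142 servings → $2.74.
The minimum over all feasible corners is $2.74.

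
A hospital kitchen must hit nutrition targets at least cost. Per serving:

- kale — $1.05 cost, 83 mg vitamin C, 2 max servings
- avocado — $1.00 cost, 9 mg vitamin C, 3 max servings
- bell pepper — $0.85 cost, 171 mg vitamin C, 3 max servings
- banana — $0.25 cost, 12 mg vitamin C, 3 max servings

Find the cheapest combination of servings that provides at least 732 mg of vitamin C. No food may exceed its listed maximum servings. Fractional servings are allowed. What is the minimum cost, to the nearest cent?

$7.29

Cost per mg of vitamin C: bell pepper $0.0050, kale $0.0127, banana $0.0208, avocado $0.1111.
Take 3 servings of bell pepper: +513.0 mg vitamin C for $2.55 (total $2.55, still need 219.0 mg).
Take 2 servings of kale: +166.0 mg vitamin C for $2.10 (total $4.65, still need 53.0 mg).
Take 3 servings of banana: +36.0 mg vitamin C for $0.75 (total $5.40, still need 17.0 mg).
Take 1.889 servings of avocado: +17.0 mg vitamin C for $1.89 (total $7.29, still need 0.0 mg).
Filling from the cheapest source first is optimal under one linear minimum: $7.29.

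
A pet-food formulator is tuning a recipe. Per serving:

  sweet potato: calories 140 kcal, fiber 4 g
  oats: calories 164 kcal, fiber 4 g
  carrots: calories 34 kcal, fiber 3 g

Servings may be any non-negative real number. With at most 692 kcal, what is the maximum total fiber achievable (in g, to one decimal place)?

61.1 g

Fiber per kcal: carrots 0.08824, sweet potato 0.02857, oats 0.02439.
With no serving limits, spend the whole calories allowance on carrots: 692 kcal / 34 kcal × 3 g = 61.1 g.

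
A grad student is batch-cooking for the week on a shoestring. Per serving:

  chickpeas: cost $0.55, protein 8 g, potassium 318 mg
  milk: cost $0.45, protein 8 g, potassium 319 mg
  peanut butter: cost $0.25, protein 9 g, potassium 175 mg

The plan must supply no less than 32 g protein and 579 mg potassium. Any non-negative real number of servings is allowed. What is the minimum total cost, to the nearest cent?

$0.89

Minimising a linear cost over {protein ≥ 32, potassium ≥ 579, servings ≥ 0} — the optimum is at a vertex, using one or two foods.
chickpeas only: max(32/8, 579/318) = 4 servings → $2.20.
milk only: max(32/8, 579/319) = 4 servings → $1.80.
peanut butter only: max(32/9, 579/175) = 3.556 servings → $0.89.
chickpeas + milk: intersection lies outside the first quadrant.
chickpeas + peanut butter: the both-tight solution has a negative serving — not a feasible corner.
milk + peanut butter: intersection lies outside the first quadrant.
So the least-cost plan costs $0.89.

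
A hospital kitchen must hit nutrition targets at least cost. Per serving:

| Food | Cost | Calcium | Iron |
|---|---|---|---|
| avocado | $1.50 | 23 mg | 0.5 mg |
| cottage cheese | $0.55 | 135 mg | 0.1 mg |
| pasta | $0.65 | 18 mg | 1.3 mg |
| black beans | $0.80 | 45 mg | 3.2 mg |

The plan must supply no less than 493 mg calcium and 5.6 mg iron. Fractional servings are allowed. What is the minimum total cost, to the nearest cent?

avocado only: max(493/23, 5.6/0.5) = 21.43 servings → $32.15.
cottage cheese only: max(493/135, 5.6/0.1) = 56 servings → $30.80.
pasta only: max(493/18, 5.6/1.3) = 27.39 servings → $17.80.
black beans only: max(493/45, 5.6/3.2) = 10.96 servings → $8.76.
avocado + cottage cheese with both tight: 10.84 servings and 1.805 servings → $17.25.
avocado + pasta with both targets exact would need a negative amount; discard.
avocado + black beans: intersection lies outside the first quadrant.
cottage cheese + pasta with both tight: 3.109 servings and 4.069 servings → $4.35.
cottage cheese + black beans with both tight: 3.101 servings and 1.653 servings → $3.03.
pasta + black beans with both targets exact would need a negative amount; discard.
The minimum over all feasible corners is $3.03.

$3.03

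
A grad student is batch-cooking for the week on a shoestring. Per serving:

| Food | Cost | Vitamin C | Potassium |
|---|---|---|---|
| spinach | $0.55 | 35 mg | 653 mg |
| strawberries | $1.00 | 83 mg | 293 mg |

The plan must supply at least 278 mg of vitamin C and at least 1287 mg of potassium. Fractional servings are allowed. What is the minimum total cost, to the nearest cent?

$3.42

For a min-cost LP with two ≥-constraints, a basic feasible solution has at most two positive variables.
spinach only: max(278/35, 1287/653) = 7.943 servings → $4.37.
strawberries only: max(278/83, 1287/293) = 4.392 servings → $4.39.
spinach + strawberries with both tight: 0.5773 servings and 3.106 servings → $3.42.
So the least-cost plan costs $3.42.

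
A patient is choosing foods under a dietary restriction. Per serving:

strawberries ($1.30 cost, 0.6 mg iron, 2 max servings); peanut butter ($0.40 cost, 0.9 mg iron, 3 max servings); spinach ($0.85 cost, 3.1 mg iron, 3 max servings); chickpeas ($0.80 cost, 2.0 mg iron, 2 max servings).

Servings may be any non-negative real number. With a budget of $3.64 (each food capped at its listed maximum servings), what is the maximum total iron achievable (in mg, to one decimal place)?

Iron per dollar: spinach 3.647, chickpeas 2.5, peanut butter 2.25, strawberries 0.4615.
Take 3 servings of spinach: spends $2.55, +9.3 mg iron (running total 9.3 mg).
Take 1.363 servings of chickpeas: spends $1.09, +2.7 mg iron (running total 12.0 mg).
Greedy by best ratio exhausts the cost allowance optimally: 12.0 mg.

12.0 mg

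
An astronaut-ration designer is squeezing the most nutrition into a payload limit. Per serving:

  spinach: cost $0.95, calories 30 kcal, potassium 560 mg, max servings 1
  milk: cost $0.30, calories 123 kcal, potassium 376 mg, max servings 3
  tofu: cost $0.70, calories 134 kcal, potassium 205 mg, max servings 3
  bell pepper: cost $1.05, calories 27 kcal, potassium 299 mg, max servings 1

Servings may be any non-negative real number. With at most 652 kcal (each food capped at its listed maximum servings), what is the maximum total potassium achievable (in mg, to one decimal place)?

2332.7 mg

Potassium per kcal: spinach 18.67, bell pepper 11.07, milk 3.057, tofu 1.53.
Take 1 serving of spinach: uses 30 kcal, +560.0 mg potassium (running total 560.0 mg).
Take 1 serving of bell pepper: uses 27 kcal, +299.0 mg potassium (running total 859.0 mg).
Take 3 servings of milk: uses 369 kcal, +1128.0 mg potassium (running total 1987.0 mg).
Take 1.687 servings of tofu: uses 226 kcal, +345.7 mg potassium (running total 2332.7 mg).
Greedy by best ratio exhausts the calories allowance optimally: 2332.7 mg.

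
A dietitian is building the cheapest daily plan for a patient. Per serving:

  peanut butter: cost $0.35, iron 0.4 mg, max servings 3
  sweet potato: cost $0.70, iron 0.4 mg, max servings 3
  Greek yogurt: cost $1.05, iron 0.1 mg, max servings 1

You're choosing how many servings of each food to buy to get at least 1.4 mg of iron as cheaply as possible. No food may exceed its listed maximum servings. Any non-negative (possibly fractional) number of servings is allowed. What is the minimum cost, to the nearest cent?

$1.40

Cost per mg of iron: peanut butter $0.8750, sweet potato $1.7500, Greek yogurt $10.5000.
Take 3 servings of peanut butter: +1.2 mg iron for $1.05 (total $1.05, still need 0.2 mg).
Take 0.5 servings of sweet potato: +0.2 mg iron for $0.35 (total $1.40, still need 0.0 mg).
Greedy by cheapest-per-mg is optimal for a single linear constraint, so the minimum cost is $1.40.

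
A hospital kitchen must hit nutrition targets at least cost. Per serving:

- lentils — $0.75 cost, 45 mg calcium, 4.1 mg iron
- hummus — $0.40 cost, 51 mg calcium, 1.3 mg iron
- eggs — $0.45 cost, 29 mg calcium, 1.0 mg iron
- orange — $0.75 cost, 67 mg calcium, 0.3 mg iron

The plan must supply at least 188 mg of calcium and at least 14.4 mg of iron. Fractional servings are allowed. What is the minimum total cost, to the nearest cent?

Two binding constraints pin down two serving amounts, so the optimal mix uses at most two foods. The candidates are each food alone (scaled to the tighter of calcium/iron) and each pair with both constraints tight.
lentils only: max(188/45, 14.4/4.1) = 4.178 servings → $3.13.
hummus only: max(188/51, 14.4/1.3) = 11.08 servings → $4.43.
eggs only: max(188/29, 14.4/1.0) = 14.4 servings → $6.48.
orange only: max(188/67, 14.4/0.3) = 48 servings → $36.00.
lentils + hummus with both tight: 3.254 servings and 0.8154 servings → $2.77.
lentils + eggs with both tight: 3.107 servings and 1.662 servings → $3.08.
lentils + orange with both tight: 3.478 servings and 0.4701 servings → $2.96.
hummus + eggs: the both-tight solution has a negative serving — not a feasible corner.
hummus + orange with both targets exact would need a negative amount; discard.
eggs + orange: intersection lies outside the first quadrant.
Cheapest feasible corner: $2.77.

$2.77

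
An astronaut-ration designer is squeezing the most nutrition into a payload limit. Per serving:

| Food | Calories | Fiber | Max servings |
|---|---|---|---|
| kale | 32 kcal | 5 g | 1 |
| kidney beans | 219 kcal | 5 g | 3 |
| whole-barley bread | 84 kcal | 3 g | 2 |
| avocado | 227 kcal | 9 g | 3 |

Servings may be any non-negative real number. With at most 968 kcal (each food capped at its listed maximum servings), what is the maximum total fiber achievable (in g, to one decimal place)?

40.0 g

Fiber per kcal: kale 0.1562, avocado 0.03965, whole-barley bread 0.03571, kidney beans 0.02283.
Take 1 serving of kale: uses 32 kcal, +5.0 g fiber (running total 5.0 g).
Take 3 servings of avocado: uses 681 kcal, +27.0 g fiber (running total 32.0 g).
Take 2 servings of whole-barley bread: uses 168 kcal, +6.0 g fiber (running total 38.0 g).
Take 0.3973 servings of kidney beans: uses 87 kcal, +2.0 g fiber (running total 40.0 g).
Greedy by best ratio exhausts the calories allowance optimally: 40.0 g.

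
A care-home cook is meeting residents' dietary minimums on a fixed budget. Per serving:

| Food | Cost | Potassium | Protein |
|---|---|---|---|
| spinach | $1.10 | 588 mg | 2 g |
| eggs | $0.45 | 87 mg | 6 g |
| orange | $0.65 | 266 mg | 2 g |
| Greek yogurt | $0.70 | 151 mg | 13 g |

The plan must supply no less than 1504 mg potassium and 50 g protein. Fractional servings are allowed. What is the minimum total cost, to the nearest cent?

Check every corner: each single food scaled to meet both minima, and each pair solved so both constraints bind.
spinach only: max(1504/588, 50/2) = 25 servings → $27.50.
eggs only: max(1504/87, 50/6) = 17.29 servings → $7.78.
orange only: max(1504/266, 50/2) = 25 servings → $16.25.
Greek yogurt only: max(1504/151, 50/13) = 9.96 servings → $6.97.
spinach + eggs with both tight: 1.394 servings and 7.869 servings → $5.07.
spinach + orange: intersection lies outside the first quadrant.
spinach + Greek yogurt with both tight: 1.635 servings and 3.595 servings → $4.31.
eggs + orange with both tight: 7.238 servings and 3.287 servings → $5.39.
eggs + Greek yogurt: intersection lies outside the first quadrant.
orange + Greek yogurt with both tight: 3.803 servings and 3.261 servings → $4.75.
So the least-cost plan costs $4.31.

$4.31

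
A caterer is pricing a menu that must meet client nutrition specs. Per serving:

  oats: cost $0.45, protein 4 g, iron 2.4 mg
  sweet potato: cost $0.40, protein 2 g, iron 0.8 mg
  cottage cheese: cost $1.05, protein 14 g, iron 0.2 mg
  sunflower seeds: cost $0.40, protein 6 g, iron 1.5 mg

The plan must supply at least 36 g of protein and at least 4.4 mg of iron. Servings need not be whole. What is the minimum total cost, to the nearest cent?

$2.40

At the optimum either one food covers both requirements or two foods hit both targets exactly; no other combination can be cheaper.
oats only: max(36/4, 4.4/2.4) = 9 servings → $4.05.
sweet potato only: max(36/2, 4.4/0.8) = 18 servings → $7.20.
cottage cheese only: max(36/14, 4.4/0.2) = 22 servings → $23.10.
sunflower seeds only: max(36/6, 4.4/1.5) = 6 servings → $2.40.
oats + sweet potato: intersection lies outside the first quadrant.
oats + cottage cheese with both tight: 1.659 servings and 2.098 servings → $2.95.
oats + sunflower seeds with both targets exact would need a negative amount; discard.
sweet potato + cottage cheese with both tight: 5.037 servings and 1.852 servings → $3.96.
sweet potato + sunflower seeds: the both-tight solution has a negative serving — not a feasible corner.
cottage cheese + sunflower seeds with both tight: 1.394 servings and 2.747 servings → $2.56.
So the least-cost plan costs $2.40.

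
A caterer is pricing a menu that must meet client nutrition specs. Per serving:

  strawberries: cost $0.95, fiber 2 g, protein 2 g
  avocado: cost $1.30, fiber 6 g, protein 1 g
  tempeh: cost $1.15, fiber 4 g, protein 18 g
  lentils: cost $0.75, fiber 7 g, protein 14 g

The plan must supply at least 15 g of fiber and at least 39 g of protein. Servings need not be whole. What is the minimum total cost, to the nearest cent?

$2.09

For a min-cost LP with two ≥-constraints, a basic feasible solution has at most two positive variables.
strawberries only: max(15/2, 39/2) = 19.5 servings → $18.52.
avocado only: max(15/6, 39/1) = 39 servings → $50.70.
tempeh only: max(15/4, 39/18) = 3.75 servings → $4.31.
lentils only: max(15/7, 39/14) = 2.786 servings → $2.09.
strawberries + avocado: intersection lies outside the first quadrant.
strawberries + tempeh with both tight: 4.071 servings and 1.714 servings → $5.84.
strawberries + lentils with both targets exact would need a negative amount; discard.
avocado + tempeh with both tight: 1.096 servings and 2.106 servings → $3.85.
avocado + lentils: intersection lies outside the first quadrant.
tempeh + lentils with both tight: 0.9 servings and 1.629 servings → $2.26.
So the least-cost plan costs $2.09.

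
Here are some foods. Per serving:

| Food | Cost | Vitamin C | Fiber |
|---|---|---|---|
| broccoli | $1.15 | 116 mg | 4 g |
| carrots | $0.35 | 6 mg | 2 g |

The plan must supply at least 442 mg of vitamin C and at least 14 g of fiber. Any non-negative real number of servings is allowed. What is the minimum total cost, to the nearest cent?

$4.38

broccoli only: max(442/116, 14/4) = 3.81 servings → $4.38.
carrots only: max(442/6, 14/2) = 73.67 servings → $25.78.
broccoli + carrots with both targets exact would need a negative amount; discard.
So the least-cost plan costs $4.38.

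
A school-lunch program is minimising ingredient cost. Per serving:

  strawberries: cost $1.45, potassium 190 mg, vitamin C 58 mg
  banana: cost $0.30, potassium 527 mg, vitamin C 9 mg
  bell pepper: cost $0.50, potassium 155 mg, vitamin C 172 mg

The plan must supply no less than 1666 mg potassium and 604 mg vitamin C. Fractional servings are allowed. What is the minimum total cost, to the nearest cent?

$2.35

For a min-cost LP with two ≥-constraints, a basic feasible solution has at most two positive variables.
strawberries only: max(1666/190, 604/58) = 10.41 servings → $15.10.
banana only: max(1666/527, 604/9) = 67.11 servings → $20.13.
bell pepper only: max(1666/155, 604/172) = 10.75 servings → $5.37.
strawberries + banana with both targets exact would need a negative amount; discard.
strawberries + bell pepper with both tight: 8.144 servings and 0.7654 servings → $12.19.
banana + bell pepper with both tight: 2.162 servings and 3.399 servings → $2.35.
The minimum over all feasible corners is $2.35.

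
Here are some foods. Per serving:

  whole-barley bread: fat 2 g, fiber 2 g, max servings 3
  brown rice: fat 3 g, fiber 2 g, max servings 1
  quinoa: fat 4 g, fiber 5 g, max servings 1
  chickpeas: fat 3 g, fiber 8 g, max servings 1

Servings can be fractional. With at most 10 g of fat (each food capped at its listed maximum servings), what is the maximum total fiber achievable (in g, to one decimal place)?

16.0 g

Fiber per g fat: chickpeas 2.667, quinoa 1.25, whole-barley bread 1, brown rice 0.6667.
Take 1 serving of chickpeas: uses 3 g fat, +8.0 g fiber (running total 8.0 g).
Take 1 serving of quinoa: uses 4 g fat, +5.0 g fiber (running total 13.0 g).
Take 1.5 servings of whole-barley bread: uses 3 g fat, +3.0 g fiber (running total 16.0 g).
Greedy by best ratio exhausts the fat allowance optimally: 16.0 g.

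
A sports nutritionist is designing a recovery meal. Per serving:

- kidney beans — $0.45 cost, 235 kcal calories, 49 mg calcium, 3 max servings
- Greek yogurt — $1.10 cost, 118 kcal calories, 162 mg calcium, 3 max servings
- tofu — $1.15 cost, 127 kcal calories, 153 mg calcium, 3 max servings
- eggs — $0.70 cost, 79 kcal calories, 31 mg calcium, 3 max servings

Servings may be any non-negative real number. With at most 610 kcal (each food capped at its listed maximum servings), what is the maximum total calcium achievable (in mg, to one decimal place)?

Calcium per kcal: Greek yogurt 1.373, tofu 1.205, eggs 0.3924, kidney beans 0.2085.
Take 3 servings of Greek yogurt: uses 354 kcal, +486.0 mg calcium (running total 486.0 mg).
Take 2.016 servings of tofu: uses 256 kcal, +308.4 mg calcium (running total 794.4 mg).
Greedy by best ratio exhausts the calories allowance optimally: 794.4 mg.

794.4 mg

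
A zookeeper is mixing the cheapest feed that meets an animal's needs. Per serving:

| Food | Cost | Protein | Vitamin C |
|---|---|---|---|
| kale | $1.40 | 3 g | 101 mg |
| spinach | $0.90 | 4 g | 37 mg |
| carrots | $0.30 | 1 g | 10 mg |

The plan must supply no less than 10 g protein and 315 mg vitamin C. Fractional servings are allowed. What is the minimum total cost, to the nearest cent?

A basic optimal solution has at most two foods positive. Try each food alone and each pair with both targets met exactly.
kale only: max(10/3, 315/101) = 3.333 servings → $4.67.
spinach only: max(10/4, 315/37) = 8.514 servings → $7.66.
carrots only: max(10/1, 315/10) = 31.5 servings → $9.45.
kale + spinach with both tight: 3.038 servings and 0.2218 servings → $4.45.
kale + carrots with both tight: 3.028 servings and 0.9155 servings → $4.51.
spinach + carrots: the both-tight solution has a negative serving — not a feasible corner.
So the least-cost plan costs $4.45.

$4.45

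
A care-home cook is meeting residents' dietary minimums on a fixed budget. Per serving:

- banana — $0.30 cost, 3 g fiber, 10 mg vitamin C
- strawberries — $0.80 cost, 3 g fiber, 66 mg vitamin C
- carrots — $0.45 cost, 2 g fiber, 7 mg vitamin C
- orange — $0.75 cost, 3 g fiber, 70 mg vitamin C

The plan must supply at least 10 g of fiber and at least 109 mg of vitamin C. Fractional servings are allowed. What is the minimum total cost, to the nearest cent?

$1.57

With two linear requirements the optimum uses one or two foods; enumerate the corners.
banana only: max(10/3, 109/10) = 10.9 servings → $3.27.
strawberries only: max(10/3, 109/66) = 3.333 servings → $2.67.
carrots only: max(10/2, 109/7) = 15.57 servings → $7.01.
orange only: max(10/3, 109/70) = 3.333 servings → $2.50.
banana + strawberries with both tight: 1.982 servings and 1.351 servings → $1.68.
banana + carrots with both targets exact would need a negative amount; discard.
banana + orange with both tight: 2.072 servings and 1.261 servings → $1.57.
strawberries + carrots with both tight: 1.333 servings and 3 servings → $2.42.
strawberries + orange: intersection lies outside the first quadrant.
carrots + orange with both tight: 3.134 servings and 1.244 servings → $2.34.
So the least-cost plan costs $1.57.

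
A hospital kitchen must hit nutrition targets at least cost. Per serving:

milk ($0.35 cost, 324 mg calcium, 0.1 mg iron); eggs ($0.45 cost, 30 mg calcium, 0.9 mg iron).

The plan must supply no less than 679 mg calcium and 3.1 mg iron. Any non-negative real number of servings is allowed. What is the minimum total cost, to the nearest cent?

$2.09

Two binding constraints pin down two serving amounts, so the optimal mix uses at most two foods. The candidates are each food alone (scaled to the tighter of calcium/iron) and each pair with both constraints tight.
milk only: max(679/324, 3.1/0.1) = 31 servings → $10.85.
eggs only: max(679/30, 3.1/0.9) = 22.63 servings → $10.19.
milk + eggs with both tight: 1.795 servings and 3.245 servings → $2.09.
So the least-cost plan costs $2.09.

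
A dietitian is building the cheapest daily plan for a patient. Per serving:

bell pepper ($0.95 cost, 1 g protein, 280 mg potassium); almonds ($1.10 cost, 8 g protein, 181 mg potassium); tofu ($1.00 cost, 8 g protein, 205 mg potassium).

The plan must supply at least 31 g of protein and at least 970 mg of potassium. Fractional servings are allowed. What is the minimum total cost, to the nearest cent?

Minimising a linear cost over {protein ≥ 31, potassium ≥ 970, servings ≥ 0} — the optimum is at a vertex, using one or two foods.
bell pepper only: max(31/1, 970/280) = 31 servings → $29.45.
almonds only: max(31/8, 970/181) = 5.359 servings → $5.90.
tofu only: max(31/8, 970/205) = 4.732 servings → $4.73.
bell pepper + almonds with both tight: 1.044 servings and 3.745 servings → $5.11.
bell pepper + tofu with both tight: 0.6904 servings and 3.789 servings → $4.44.
almonds + tofu with both targets exact would need a negative amount; discard.
The minimum over all feasible corners is $4.44.

$4.44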